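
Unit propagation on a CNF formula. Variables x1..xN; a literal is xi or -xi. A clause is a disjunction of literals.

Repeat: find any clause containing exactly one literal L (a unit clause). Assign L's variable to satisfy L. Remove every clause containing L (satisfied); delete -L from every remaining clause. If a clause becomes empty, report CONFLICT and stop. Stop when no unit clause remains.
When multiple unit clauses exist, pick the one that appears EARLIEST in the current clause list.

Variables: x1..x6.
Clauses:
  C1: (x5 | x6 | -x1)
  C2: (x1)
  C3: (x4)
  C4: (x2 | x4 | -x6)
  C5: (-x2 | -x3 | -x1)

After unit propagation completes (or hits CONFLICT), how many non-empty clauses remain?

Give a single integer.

Answer: 2

Derivation:
unit clause [1] forces x1=T; simplify:
  drop -1 from [5, 6, -1] -> [5, 6]
  drop -1 from [-2, -3, -1] -> [-2, -3]
  satisfied 1 clause(s); 4 remain; assigned so far: [1]
unit clause [4] forces x4=T; simplify:
  satisfied 2 clause(s); 2 remain; assigned so far: [1, 4]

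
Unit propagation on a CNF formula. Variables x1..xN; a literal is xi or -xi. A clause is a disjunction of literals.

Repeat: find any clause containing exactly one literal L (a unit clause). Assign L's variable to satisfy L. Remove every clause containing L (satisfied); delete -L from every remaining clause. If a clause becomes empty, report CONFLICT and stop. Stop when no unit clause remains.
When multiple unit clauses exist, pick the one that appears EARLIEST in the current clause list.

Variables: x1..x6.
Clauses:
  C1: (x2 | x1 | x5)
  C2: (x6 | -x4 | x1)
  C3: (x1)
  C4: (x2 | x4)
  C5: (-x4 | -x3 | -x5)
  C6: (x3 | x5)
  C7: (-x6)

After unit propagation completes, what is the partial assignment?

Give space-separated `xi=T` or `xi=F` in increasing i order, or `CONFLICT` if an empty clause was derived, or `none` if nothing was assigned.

unit clause [1] forces x1=T; simplify:
  satisfied 3 clause(s); 4 remain; assigned so far: [1]
unit clause [-6] forces x6=F; simplify:
  satisfied 1 clause(s); 3 remain; assigned so far: [1, 6]

Answer: x1=T x6=F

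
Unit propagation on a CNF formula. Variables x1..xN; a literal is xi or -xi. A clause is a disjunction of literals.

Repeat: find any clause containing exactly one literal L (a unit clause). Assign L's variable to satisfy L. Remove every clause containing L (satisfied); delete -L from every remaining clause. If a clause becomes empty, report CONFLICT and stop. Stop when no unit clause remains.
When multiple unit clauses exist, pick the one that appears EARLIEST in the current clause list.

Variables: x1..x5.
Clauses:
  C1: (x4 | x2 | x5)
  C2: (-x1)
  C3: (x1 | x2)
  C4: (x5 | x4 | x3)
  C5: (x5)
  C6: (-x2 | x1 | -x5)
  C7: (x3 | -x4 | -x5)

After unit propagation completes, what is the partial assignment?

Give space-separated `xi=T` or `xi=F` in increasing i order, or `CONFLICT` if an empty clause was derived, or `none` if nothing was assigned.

Answer: CONFLICT

Derivation:
unit clause [-1] forces x1=F; simplify:
  drop 1 from [1, 2] -> [2]
  drop 1 from [-2, 1, -5] -> [-2, -5]
  satisfied 1 clause(s); 6 remain; assigned so far: [1]
unit clause [2] forces x2=T; simplify:
  drop -2 from [-2, -5] -> [-5]
  satisfied 2 clause(s); 4 remain; assigned so far: [1, 2]
unit clause [5] forces x5=T; simplify:
  drop -5 from [-5] -> [] (empty!)
  drop -5 from [3, -4, -5] -> [3, -4]
  satisfied 2 clause(s); 2 remain; assigned so far: [1, 2, 5]
CONFLICT (empty clause)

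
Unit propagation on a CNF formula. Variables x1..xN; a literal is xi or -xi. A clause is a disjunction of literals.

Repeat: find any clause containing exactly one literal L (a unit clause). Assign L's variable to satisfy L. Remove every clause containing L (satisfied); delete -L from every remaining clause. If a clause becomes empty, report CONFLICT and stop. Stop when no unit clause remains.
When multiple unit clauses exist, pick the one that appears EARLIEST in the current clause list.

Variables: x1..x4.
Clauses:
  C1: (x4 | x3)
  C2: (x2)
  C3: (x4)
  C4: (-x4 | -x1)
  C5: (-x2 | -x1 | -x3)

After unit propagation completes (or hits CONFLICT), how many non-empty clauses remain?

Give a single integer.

unit clause [2] forces x2=T; simplify:
  drop -2 from [-2, -1, -3] -> [-1, -3]
  satisfied 1 clause(s); 4 remain; assigned so far: [2]
unit clause [4] forces x4=T; simplify:
  drop -4 from [-4, -1] -> [-1]
  satisfied 2 clause(s); 2 remain; assigned so far: [2, 4]
unit clause [-1] forces x1=F; simplify:
  satisfied 2 clause(s); 0 remain; assigned so far: [1, 2, 4]

Answer: 0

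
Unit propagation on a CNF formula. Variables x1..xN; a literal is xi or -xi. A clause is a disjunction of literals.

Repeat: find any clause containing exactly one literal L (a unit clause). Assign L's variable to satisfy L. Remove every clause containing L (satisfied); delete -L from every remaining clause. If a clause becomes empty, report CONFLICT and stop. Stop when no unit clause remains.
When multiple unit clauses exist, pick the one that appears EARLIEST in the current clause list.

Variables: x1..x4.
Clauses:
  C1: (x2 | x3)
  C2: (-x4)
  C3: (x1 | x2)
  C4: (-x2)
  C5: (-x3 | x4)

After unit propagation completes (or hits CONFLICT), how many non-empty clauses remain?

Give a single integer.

unit clause [-4] forces x4=F; simplify:
  drop 4 from [-3, 4] -> [-3]
  satisfied 1 clause(s); 4 remain; assigned so far: [4]
unit clause [-2] forces x2=F; simplify:
  drop 2 from [2, 3] -> [3]
  drop 2 from [1, 2] -> [1]
  satisfied 1 clause(s); 3 remain; assigned so far: [2, 4]
unit clause [3] forces x3=T; simplify:
  drop -3 from [-3] -> [] (empty!)
  satisfied 1 clause(s); 2 remain; assigned so far: [2, 3, 4]
CONFLICT (empty clause)

Answer: 1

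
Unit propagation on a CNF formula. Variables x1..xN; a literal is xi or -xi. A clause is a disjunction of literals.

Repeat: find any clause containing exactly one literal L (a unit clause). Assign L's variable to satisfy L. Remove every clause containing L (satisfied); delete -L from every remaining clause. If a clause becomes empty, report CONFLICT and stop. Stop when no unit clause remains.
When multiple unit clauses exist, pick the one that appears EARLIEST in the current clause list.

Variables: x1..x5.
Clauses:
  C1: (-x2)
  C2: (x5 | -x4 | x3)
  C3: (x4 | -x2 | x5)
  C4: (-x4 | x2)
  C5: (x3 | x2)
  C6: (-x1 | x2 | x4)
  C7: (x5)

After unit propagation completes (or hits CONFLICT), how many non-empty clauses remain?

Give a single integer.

unit clause [-2] forces x2=F; simplify:
  drop 2 from [-4, 2] -> [-4]
  drop 2 from [3, 2] -> [3]
  drop 2 from [-1, 2, 4] -> [-1, 4]
  satisfied 2 clause(s); 5 remain; assigned so far: [2]
unit clause [-4] forces x4=F; simplify:
  drop 4 from [-1, 4] -> [-1]
  satisfied 2 clause(s); 3 remain; assigned so far: [2, 4]
unit clause [3] forces x3=T; simplify:
  satisfied 1 clause(s); 2 remain; assigned so far: [2, 3, 4]
unit clause [-1] forces x1=F; simplify:
  satisfied 1 clause(s); 1 remain; assigned so far: [1, 2, 3, 4]
unit clause [5] forces x5=T; simplify:
  satisfied 1 clause(s); 0 remain; assigned so far: [1, 2, 3, 4, 5]

Answer: 0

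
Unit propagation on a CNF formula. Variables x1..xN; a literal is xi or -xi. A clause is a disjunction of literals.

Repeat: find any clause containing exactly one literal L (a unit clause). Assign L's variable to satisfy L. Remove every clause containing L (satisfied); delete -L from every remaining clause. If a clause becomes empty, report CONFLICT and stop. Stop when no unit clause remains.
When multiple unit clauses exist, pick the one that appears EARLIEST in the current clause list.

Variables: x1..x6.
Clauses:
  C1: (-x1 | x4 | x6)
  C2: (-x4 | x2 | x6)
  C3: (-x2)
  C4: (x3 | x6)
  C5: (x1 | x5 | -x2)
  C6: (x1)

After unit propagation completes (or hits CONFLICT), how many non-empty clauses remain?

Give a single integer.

unit clause [-2] forces x2=F; simplify:
  drop 2 from [-4, 2, 6] -> [-4, 6]
  satisfied 2 clause(s); 4 remain; assigned so far: [2]
unit clause [1] forces x1=T; simplify:
  drop -1 from [-1, 4, 6] -> [4, 6]
  satisfied 1 clause(s); 3 remain; assigned so far: [1, 2]

Answer: 3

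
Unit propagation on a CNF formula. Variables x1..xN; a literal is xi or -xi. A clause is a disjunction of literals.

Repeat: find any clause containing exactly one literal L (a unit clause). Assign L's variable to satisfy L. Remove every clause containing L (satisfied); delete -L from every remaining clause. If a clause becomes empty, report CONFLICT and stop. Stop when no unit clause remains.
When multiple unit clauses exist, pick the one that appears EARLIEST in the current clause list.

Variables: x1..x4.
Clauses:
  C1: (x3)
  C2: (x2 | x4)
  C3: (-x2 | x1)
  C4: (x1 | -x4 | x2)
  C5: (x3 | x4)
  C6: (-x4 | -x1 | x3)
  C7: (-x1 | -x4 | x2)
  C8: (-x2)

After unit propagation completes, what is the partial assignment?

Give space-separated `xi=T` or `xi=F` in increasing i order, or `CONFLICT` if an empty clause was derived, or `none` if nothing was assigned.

Answer: CONFLICT

Derivation:
unit clause [3] forces x3=T; simplify:
  satisfied 3 clause(s); 5 remain; assigned so far: [3]
unit clause [-2] forces x2=F; simplify:
  drop 2 from [2, 4] -> [4]
  drop 2 from [1, -4, 2] -> [1, -4]
  drop 2 from [-1, -4, 2] -> [-1, -4]
  satisfied 2 clause(s); 3 remain; assigned so far: [2, 3]
unit clause [4] forces x4=T; simplify:
  drop -4 from [1, -4] -> [1]
  drop -4 from [-1, -4] -> [-1]
  satisfied 1 clause(s); 2 remain; assigned so far: [2, 3, 4]
unit clause [1] forces x1=T; simplify:
  drop -1 from [-1] -> [] (empty!)
  satisfied 1 clause(s); 1 remain; assigned so far: [1, 2, 3, 4]
CONFLICT (empty clause)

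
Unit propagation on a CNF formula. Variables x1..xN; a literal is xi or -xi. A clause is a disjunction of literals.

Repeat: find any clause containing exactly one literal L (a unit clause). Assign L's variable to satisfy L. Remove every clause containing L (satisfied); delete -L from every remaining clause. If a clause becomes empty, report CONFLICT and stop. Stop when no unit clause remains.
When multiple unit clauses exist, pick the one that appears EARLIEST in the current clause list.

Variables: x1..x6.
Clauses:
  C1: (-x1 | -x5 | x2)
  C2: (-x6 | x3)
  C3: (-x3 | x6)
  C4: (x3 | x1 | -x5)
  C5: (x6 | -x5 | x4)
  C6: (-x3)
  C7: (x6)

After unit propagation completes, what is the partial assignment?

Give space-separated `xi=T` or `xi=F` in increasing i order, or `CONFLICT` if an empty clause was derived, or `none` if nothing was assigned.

unit clause [-3] forces x3=F; simplify:
  drop 3 from [-6, 3] -> [-6]
  drop 3 from [3, 1, -5] -> [1, -5]
  satisfied 2 clause(s); 5 remain; assigned so far: [3]
unit clause [-6] forces x6=F; simplify:
  drop 6 from [6, -5, 4] -> [-5, 4]
  drop 6 from [6] -> [] (empty!)
  satisfied 1 clause(s); 4 remain; assigned so far: [3, 6]
CONFLICT (empty clause)

Answer: CONFLICT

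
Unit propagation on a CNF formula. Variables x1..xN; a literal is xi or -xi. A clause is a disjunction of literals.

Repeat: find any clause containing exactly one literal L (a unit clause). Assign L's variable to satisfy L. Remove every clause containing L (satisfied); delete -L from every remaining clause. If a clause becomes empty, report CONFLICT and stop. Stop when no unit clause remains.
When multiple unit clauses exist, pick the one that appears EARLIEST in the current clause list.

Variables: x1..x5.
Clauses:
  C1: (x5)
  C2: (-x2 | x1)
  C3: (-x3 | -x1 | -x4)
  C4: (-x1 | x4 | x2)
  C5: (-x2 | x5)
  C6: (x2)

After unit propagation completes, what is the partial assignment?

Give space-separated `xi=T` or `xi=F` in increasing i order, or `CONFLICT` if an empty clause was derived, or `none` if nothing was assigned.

unit clause [5] forces x5=T; simplify:
  satisfied 2 clause(s); 4 remain; assigned so far: [5]
unit clause [2] forces x2=T; simplify:
  drop -2 from [-2, 1] -> [1]
  satisfied 2 clause(s); 2 remain; assigned so far: [2, 5]
unit clause [1] forces x1=T; simplify:
  drop -1 from [-3, -1, -4] -> [-3, -4]
  satisfied 1 clause(s); 1 remain; assigned so far: [1, 2, 5]

Answer: x1=T x2=T x5=T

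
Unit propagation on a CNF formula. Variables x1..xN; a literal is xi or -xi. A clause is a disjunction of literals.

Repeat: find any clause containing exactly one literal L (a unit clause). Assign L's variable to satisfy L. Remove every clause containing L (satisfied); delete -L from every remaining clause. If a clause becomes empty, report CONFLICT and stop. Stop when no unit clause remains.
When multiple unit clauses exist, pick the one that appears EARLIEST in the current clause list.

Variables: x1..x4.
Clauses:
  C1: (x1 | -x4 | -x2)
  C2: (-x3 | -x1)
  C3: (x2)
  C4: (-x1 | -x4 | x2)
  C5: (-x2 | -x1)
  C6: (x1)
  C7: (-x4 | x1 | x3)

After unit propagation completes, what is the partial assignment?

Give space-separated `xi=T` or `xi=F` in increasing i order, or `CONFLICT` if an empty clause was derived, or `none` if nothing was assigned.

Answer: CONFLICT

Derivation:
unit clause [2] forces x2=T; simplify:
  drop -2 from [1, -4, -2] -> [1, -4]
  drop -2 from [-2, -1] -> [-1]
  satisfied 2 clause(s); 5 remain; assigned so far: [2]
unit clause [-1] forces x1=F; simplify:
  drop 1 from [1, -4] -> [-4]
  drop 1 from [1] -> [] (empty!)
  drop 1 from [-4, 1, 3] -> [-4, 3]
  satisfied 2 clause(s); 3 remain; assigned so far: [1, 2]
CONFLICT (empty clause)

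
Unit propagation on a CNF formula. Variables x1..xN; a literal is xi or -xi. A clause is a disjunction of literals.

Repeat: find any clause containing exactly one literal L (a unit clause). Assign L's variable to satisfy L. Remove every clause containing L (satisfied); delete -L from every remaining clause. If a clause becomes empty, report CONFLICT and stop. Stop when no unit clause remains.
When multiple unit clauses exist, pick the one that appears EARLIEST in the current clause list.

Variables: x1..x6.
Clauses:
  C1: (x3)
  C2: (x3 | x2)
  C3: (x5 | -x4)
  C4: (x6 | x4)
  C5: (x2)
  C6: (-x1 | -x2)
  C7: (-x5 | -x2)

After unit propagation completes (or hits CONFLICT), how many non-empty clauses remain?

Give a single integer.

Answer: 0

Derivation:
unit clause [3] forces x3=T; simplify:
  satisfied 2 clause(s); 5 remain; assigned so far: [3]
unit clause [2] forces x2=T; simplify:
  drop -2 from [-1, -2] -> [-1]
  drop -2 from [-5, -2] -> [-5]
  satisfied 1 clause(s); 4 remain; assigned so far: [2, 3]
unit clause [-1] forces x1=F; simplify:
  satisfied 1 clause(s); 3 remain; assigned so far: [1, 2, 3]
unit clause [-5] forces x5=F; simplify:
  drop 5 from [5, -4] -> [-4]
  satisfied 1 clause(s); 2 remain; assigned so far: [1, 2, 3, 5]
unit clause [-4] forces x4=F; simplify:
  drop 4 from [6, 4] -> [6]
  satisfied 1 clause(s); 1 remain; assigned so far: [1, 2, 3, 4, 5]
unit clause [6] forces x6=T; simplify:
  satisfied 1 clause(s); 0 remain; assigned so far: [1, 2, 3, 4, 5, 6]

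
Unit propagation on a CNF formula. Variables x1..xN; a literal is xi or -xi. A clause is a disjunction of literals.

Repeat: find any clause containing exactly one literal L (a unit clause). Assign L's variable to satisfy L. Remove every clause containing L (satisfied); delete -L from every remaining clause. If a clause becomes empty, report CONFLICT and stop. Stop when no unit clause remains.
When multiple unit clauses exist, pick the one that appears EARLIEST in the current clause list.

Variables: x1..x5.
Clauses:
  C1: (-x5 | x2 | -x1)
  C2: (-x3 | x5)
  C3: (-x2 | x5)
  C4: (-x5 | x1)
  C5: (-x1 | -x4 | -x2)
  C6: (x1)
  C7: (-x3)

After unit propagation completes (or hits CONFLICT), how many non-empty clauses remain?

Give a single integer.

Answer: 3

Derivation:
unit clause [1] forces x1=T; simplify:
  drop -1 from [-5, 2, -1] -> [-5, 2]
  drop -1 from [-1, -4, -2] -> [-4, -2]
  satisfied 2 clause(s); 5 remain; assigned so far: [1]
unit clause [-3] forces x3=F; simplify:
  satisfied 2 clause(s); 3 remain; assigned so far: [1, 3]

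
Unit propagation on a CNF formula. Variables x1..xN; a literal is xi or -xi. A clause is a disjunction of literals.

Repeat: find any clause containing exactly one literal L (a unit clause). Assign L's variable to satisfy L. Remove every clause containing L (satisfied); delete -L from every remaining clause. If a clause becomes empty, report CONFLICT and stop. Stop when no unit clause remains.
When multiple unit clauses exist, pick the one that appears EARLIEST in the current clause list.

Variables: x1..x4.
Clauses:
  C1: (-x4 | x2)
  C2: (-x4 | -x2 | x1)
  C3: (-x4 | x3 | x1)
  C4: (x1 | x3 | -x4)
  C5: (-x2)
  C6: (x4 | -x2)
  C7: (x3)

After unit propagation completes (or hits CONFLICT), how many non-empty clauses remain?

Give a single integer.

unit clause [-2] forces x2=F; simplify:
  drop 2 from [-4, 2] -> [-4]
  satisfied 3 clause(s); 4 remain; assigned so far: [2]
unit clause [-4] forces x4=F; simplify:
  satisfied 3 clause(s); 1 remain; assigned so far: [2, 4]
unit clause [3] forces x3=T; simplify:
  satisfied 1 clause(s); 0 remain; assigned so far: [2, 3, 4]

Answer: 0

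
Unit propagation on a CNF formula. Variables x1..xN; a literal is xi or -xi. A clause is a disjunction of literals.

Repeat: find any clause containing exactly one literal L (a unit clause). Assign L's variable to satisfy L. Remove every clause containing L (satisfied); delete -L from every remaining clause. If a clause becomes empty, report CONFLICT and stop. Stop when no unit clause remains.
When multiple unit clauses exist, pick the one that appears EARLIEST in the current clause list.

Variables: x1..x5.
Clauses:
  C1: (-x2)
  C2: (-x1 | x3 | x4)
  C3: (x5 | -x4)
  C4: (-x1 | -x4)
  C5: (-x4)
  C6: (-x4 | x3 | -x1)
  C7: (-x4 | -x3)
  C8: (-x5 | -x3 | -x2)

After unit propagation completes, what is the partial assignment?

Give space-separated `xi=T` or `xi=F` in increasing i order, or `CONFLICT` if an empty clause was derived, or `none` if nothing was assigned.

unit clause [-2] forces x2=F; simplify:
  satisfied 2 clause(s); 6 remain; assigned so far: [2]
unit clause [-4] forces x4=F; simplify:
  drop 4 from [-1, 3, 4] -> [-1, 3]
  satisfied 5 clause(s); 1 remain; assigned so far: [2, 4]

Answer: x2=F x4=F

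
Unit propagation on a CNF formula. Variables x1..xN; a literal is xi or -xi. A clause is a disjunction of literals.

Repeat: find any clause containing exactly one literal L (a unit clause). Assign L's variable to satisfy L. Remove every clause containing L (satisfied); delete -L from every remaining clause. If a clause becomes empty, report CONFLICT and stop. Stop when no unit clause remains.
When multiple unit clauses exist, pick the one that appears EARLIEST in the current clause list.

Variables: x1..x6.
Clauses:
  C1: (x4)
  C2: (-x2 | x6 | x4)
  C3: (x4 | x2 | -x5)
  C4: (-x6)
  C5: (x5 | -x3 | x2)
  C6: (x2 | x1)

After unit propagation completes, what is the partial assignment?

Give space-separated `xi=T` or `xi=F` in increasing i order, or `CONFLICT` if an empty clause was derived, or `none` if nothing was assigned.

Answer: x4=T x6=F

Derivation:
unit clause [4] forces x4=T; simplify:
  satisfied 3 clause(s); 3 remain; assigned so far: [4]
unit clause [-6] forces x6=F; simplify:
  satisfied 1 clause(s); 2 remain; assigned so far: [4, 6]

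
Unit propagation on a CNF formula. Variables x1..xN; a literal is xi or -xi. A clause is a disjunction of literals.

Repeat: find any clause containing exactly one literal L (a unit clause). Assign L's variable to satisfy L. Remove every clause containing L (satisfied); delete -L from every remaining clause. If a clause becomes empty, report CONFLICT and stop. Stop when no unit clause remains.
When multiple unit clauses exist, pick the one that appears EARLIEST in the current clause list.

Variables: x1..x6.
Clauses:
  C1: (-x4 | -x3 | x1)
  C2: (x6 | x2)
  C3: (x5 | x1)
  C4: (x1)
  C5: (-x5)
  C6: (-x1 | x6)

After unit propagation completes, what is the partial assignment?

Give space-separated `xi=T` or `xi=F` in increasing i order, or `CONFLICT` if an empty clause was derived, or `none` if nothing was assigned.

unit clause [1] forces x1=T; simplify:
  drop -1 from [-1, 6] -> [6]
  satisfied 3 clause(s); 3 remain; assigned so far: [1]
unit clause [-5] forces x5=F; simplify:
  satisfied 1 clause(s); 2 remain; assigned so far: [1, 5]
unit clause [6] forces x6=T; simplify:
  satisfied 2 clause(s); 0 remain; assigned so far: [1, 5, 6]

Answer: x1=T x5=F x6=T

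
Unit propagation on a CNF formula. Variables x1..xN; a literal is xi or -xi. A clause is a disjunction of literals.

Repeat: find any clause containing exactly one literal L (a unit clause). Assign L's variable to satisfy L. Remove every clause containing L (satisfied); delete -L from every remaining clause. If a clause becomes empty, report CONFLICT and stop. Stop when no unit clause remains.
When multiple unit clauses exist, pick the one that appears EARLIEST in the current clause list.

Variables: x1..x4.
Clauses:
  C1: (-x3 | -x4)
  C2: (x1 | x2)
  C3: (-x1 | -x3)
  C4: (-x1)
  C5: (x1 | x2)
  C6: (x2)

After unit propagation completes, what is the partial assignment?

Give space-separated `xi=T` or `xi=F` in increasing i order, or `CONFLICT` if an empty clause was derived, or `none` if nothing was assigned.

Answer: x1=F x2=T

Derivation:
unit clause [-1] forces x1=F; simplify:
  drop 1 from [1, 2] -> [2]
  drop 1 from [1, 2] -> [2]
  satisfied 2 clause(s); 4 remain; assigned so far: [1]
unit clause [2] forces x2=T; simplify:
  satisfied 3 clause(s); 1 remain; assigned so far: [1, 2]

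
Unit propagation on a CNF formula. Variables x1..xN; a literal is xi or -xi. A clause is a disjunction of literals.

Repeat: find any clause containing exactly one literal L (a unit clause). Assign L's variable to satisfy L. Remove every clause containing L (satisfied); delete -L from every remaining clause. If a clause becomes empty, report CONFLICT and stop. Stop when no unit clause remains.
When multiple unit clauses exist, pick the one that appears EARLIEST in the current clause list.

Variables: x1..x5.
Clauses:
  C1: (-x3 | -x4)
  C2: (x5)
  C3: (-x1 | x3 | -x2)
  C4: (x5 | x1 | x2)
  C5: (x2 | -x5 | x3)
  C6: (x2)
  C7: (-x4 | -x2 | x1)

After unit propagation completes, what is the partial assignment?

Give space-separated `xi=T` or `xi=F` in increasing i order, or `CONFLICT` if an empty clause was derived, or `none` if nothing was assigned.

unit clause [5] forces x5=T; simplify:
  drop -5 from [2, -5, 3] -> [2, 3]
  satisfied 2 clause(s); 5 remain; assigned so far: [5]
unit clause [2] forces x2=T; simplify:
  drop -2 from [-1, 3, -2] -> [-1, 3]
  drop -2 from [-4, -2, 1] -> [-4, 1]
  satisfied 2 clause(s); 3 remain; assigned so far: [2, 5]

Answer: x2=T x5=T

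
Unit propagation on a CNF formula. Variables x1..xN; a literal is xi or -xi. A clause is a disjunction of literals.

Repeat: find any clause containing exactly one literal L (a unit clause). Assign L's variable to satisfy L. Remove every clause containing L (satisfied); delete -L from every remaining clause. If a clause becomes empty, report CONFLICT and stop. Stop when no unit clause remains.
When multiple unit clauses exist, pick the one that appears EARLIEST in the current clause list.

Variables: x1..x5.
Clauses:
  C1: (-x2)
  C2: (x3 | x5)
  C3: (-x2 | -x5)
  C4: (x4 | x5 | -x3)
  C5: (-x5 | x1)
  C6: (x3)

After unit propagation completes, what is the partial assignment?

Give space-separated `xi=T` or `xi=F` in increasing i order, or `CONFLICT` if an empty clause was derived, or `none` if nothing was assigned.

Answer: x2=F x3=T

Derivation:
unit clause [-2] forces x2=F; simplify:
  satisfied 2 clause(s); 4 remain; assigned so far: [2]
unit clause [3] forces x3=T; simplify:
  drop -3 from [4, 5, -3] -> [4, 5]
  satisfied 2 clause(s); 2 remain; assigned so far: [2, 3]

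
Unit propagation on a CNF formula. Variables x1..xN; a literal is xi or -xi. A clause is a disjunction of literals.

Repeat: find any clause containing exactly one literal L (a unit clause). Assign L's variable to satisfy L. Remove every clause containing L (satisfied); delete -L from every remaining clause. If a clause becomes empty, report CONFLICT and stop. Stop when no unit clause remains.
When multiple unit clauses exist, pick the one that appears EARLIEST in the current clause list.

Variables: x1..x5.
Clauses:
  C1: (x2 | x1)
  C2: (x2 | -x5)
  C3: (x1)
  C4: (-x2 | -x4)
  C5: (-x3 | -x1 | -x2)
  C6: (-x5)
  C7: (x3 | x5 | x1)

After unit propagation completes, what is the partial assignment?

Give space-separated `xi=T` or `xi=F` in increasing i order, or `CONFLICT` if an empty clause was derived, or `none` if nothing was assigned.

unit clause [1] forces x1=T; simplify:
  drop -1 from [-3, -1, -2] -> [-3, -2]
  satisfied 3 clause(s); 4 remain; assigned so far: [1]
unit clause [-5] forces x5=F; simplify:
  satisfied 2 clause(s); 2 remain; assigned so far: [1, 5]

Answer: x1=T x5=F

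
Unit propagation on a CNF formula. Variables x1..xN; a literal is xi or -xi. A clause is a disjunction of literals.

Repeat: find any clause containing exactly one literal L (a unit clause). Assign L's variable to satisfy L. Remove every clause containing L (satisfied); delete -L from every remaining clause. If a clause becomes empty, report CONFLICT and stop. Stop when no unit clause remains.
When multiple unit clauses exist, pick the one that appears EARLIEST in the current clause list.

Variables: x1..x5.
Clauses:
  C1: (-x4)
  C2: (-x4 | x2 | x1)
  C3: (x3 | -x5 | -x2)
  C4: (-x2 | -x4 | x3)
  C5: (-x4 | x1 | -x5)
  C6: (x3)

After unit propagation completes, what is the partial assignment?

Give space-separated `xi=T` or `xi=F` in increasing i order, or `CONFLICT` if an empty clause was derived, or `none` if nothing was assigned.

Answer: x3=T x4=F

Derivation:
unit clause [-4] forces x4=F; simplify:
  satisfied 4 clause(s); 2 remain; assigned so far: [4]
unit clause [3] forces x3=T; simplify:
  satisfied 2 clause(s); 0 remain; assigned so far: [3, 4]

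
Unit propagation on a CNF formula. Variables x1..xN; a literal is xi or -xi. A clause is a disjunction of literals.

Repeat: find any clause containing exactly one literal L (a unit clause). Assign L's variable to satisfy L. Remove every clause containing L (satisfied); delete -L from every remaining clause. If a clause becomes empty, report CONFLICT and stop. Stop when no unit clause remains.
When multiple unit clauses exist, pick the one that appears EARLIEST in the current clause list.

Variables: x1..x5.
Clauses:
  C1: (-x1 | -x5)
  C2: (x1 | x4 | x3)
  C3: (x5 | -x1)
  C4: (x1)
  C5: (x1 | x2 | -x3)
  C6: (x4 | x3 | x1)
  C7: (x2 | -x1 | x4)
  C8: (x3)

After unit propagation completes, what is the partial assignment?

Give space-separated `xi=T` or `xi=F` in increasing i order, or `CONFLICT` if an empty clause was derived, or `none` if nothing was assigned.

Answer: CONFLICT

Derivation:
unit clause [1] forces x1=T; simplify:
  drop -1 from [-1, -5] -> [-5]
  drop -1 from [5, -1] -> [5]
  drop -1 from [2, -1, 4] -> [2, 4]
  satisfied 4 clause(s); 4 remain; assigned so far: [1]
unit clause [-5] forces x5=F; simplify:
  drop 5 from [5] -> [] (empty!)
  satisfied 1 clause(s); 3 remain; assigned so far: [1, 5]
CONFLICT (empty clause)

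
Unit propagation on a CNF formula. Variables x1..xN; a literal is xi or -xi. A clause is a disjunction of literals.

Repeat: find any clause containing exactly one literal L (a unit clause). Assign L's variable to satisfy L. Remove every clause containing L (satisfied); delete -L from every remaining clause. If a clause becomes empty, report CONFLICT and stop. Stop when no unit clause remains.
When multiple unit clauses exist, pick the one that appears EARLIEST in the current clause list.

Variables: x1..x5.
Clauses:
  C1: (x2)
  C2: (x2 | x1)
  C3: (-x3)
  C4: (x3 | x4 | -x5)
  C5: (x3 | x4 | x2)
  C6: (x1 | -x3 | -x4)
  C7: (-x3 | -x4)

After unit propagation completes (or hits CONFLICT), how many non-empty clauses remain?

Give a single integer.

Answer: 1

Derivation:
unit clause [2] forces x2=T; simplify:
  satisfied 3 clause(s); 4 remain; assigned so far: [2]
unit clause [-3] forces x3=F; simplify:
  drop 3 from [3, 4, -5] -> [4, -5]
  satisfied 3 clause(s); 1 remain; assigned so far: [2, 3]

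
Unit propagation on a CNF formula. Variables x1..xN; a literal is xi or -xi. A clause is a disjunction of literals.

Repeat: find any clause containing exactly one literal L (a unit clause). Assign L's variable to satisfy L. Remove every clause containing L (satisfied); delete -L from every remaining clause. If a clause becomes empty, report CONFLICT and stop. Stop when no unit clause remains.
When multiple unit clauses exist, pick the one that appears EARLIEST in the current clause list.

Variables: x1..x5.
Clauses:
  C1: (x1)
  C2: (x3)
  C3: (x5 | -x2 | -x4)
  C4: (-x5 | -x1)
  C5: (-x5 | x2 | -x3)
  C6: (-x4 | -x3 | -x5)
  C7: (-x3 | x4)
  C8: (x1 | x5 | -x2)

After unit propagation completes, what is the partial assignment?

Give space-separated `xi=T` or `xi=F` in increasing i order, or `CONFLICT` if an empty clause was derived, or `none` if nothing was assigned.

Answer: x1=T x2=F x3=T x4=T x5=F

Derivation:
unit clause [1] forces x1=T; simplify:
  drop -1 from [-5, -1] -> [-5]
  satisfied 2 clause(s); 6 remain; assigned so far: [1]
unit clause [3] forces x3=T; simplify:
  drop -3 from [-5, 2, -3] -> [-5, 2]
  drop -3 from [-4, -3, -5] -> [-4, -5]
  drop -3 from [-3, 4] -> [4]
  satisfied 1 clause(s); 5 remain; assigned so far: [1, 3]
unit clause [-5] forces x5=F; simplify:
  drop 5 from [5, -2, -4] -> [-2, -4]
  satisfied 3 clause(s); 2 remain; assigned so far: [1, 3, 5]
unit clause [4] forces x4=T; simplify:
  drop -4 from [-2, -4] -> [-2]
  satisfied 1 clause(s); 1 remain; assigned so far: [1, 3, 4, 5]
unit clause [-2] forces x2=F; simplify:
  satisfied 1 clause(s); 0 remain; assigned so far: [1, 2, 3, 4, 5]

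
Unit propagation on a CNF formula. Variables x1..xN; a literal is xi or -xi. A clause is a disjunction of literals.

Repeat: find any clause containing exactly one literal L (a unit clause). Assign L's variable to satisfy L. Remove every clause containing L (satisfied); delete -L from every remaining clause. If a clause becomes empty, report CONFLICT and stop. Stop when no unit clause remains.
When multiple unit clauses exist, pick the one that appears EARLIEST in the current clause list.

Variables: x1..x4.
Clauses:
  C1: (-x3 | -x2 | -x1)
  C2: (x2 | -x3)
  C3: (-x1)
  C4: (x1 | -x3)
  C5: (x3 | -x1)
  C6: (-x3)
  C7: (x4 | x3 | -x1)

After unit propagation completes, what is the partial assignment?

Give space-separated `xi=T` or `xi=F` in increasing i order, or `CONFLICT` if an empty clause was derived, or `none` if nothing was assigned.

unit clause [-1] forces x1=F; simplify:
  drop 1 from [1, -3] -> [-3]
  satisfied 4 clause(s); 3 remain; assigned so far: [1]
unit clause [-3] forces x3=F; simplify:
  satisfied 3 clause(s); 0 remain; assigned so far: [1, 3]

Answer: x1=F x3=F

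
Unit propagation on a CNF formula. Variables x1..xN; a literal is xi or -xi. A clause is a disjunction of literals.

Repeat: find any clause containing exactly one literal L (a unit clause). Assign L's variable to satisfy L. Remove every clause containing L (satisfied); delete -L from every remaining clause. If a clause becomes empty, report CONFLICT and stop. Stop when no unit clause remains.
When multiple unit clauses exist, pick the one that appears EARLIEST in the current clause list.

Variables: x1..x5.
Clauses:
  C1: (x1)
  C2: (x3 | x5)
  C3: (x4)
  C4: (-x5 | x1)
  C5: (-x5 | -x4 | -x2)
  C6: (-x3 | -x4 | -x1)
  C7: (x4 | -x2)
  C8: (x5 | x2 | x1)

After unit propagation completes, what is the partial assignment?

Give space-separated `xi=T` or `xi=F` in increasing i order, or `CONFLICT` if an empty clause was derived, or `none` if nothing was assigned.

Answer: x1=T x2=F x3=F x4=T x5=T

Derivation:
unit clause [1] forces x1=T; simplify:
  drop -1 from [-3, -4, -1] -> [-3, -4]
  satisfied 3 clause(s); 5 remain; assigned so far: [1]
unit clause [4] forces x4=T; simplify:
  drop -4 from [-5, -4, -2] -> [-5, -2]
  drop -4 from [-3, -4] -> [-3]
  satisfied 2 clause(s); 3 remain; assigned so far: [1, 4]
unit clause [-3] forces x3=F; simplify:
  drop 3 from [3, 5] -> [5]
  satisfied 1 clause(s); 2 remain; assigned so far: [1, 3, 4]
unit clause [5] forces x5=T; simplify:
  drop -5 from [-5, -2] -> [-2]
  satisfied 1 clause(s); 1 remain; assigned so far: [1, 3, 4, 5]
unit clause [-2] forces x2=F; simplify:
  satisfied 1 clause(s); 0 remain; assigned so far: [1, 2, 3, 4, 5]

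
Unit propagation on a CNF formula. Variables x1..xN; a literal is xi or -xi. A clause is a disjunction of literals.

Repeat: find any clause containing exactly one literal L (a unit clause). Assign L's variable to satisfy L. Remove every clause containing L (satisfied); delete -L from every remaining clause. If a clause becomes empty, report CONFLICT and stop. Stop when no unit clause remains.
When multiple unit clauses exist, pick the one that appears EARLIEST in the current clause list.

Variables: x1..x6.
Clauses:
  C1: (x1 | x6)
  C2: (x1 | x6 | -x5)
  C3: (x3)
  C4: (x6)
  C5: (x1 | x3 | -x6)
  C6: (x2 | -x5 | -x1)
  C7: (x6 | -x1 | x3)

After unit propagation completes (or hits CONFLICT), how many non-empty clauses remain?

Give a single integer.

Answer: 1

Derivation:
unit clause [3] forces x3=T; simplify:
  satisfied 3 clause(s); 4 remain; assigned so far: [3]
unit clause [6] forces x6=T; simplify:
  satisfied 3 clause(s); 1 remain; assigned so far: [3, 6]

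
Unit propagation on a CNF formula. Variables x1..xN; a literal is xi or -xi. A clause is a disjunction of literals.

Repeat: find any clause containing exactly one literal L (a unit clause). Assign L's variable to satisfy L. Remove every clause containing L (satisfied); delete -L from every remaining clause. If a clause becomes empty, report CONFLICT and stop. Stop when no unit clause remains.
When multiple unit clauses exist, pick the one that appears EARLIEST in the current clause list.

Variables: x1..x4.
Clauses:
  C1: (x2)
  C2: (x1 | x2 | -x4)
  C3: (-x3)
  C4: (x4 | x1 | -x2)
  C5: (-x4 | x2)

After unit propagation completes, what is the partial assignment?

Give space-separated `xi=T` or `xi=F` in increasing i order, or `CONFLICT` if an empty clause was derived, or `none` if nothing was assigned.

unit clause [2] forces x2=T; simplify:
  drop -2 from [4, 1, -2] -> [4, 1]
  satisfied 3 clause(s); 2 remain; assigned so far: [2]
unit clause [-3] forces x3=F; simplify:
  satisfied 1 clause(s); 1 remain; assigned so far: [2, 3]

Answer: x2=T x3=F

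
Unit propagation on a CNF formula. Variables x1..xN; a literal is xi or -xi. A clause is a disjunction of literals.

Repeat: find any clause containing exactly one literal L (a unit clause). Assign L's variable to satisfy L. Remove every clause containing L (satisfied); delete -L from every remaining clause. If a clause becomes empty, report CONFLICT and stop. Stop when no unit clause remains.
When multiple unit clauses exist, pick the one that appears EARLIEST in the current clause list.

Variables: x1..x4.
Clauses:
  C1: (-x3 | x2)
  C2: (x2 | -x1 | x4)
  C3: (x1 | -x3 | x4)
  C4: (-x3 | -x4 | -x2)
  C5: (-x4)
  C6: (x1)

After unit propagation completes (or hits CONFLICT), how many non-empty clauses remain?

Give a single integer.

unit clause [-4] forces x4=F; simplify:
  drop 4 from [2, -1, 4] -> [2, -1]
  drop 4 from [1, -3, 4] -> [1, -3]
  satisfied 2 clause(s); 4 remain; assigned so far: [4]
unit clause [1] forces x1=T; simplify:
  drop -1 from [2, -1] -> [2]
  satisfied 2 clause(s); 2 remain; assigned so far: [1, 4]
unit clause [2] forces x2=T; simplify:
  satisfied 2 clause(s); 0 remain; assigned so far: [1, 2, 4]

Answer: 0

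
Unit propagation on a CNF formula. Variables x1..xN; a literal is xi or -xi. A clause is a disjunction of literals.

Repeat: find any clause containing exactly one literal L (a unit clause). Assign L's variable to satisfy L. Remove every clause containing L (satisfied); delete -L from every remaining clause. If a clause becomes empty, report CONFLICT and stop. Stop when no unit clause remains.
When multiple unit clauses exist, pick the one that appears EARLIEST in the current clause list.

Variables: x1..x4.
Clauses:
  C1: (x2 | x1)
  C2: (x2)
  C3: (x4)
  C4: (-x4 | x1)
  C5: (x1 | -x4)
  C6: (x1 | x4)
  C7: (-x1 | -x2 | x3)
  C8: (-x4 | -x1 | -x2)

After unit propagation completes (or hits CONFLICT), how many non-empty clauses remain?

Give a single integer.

unit clause [2] forces x2=T; simplify:
  drop -2 from [-1, -2, 3] -> [-1, 3]
  drop -2 from [-4, -1, -2] -> [-4, -1]
  satisfied 2 clause(s); 6 remain; assigned so far: [2]
unit clause [4] forces x4=T; simplify:
  drop -4 from [-4, 1] -> [1]
  drop -4 from [1, -4] -> [1]
  drop -4 from [-4, -1] -> [-1]
  satisfied 2 clause(s); 4 remain; assigned so far: [2, 4]
unit clause [1] forces x1=T; simplify:
  drop -1 from [-1, 3] -> [3]
  drop -1 from [-1] -> [] (empty!)
  satisfied 2 clause(s); 2 remain; assigned so far: [1, 2, 4]
CONFLICT (empty clause)

Answer: 1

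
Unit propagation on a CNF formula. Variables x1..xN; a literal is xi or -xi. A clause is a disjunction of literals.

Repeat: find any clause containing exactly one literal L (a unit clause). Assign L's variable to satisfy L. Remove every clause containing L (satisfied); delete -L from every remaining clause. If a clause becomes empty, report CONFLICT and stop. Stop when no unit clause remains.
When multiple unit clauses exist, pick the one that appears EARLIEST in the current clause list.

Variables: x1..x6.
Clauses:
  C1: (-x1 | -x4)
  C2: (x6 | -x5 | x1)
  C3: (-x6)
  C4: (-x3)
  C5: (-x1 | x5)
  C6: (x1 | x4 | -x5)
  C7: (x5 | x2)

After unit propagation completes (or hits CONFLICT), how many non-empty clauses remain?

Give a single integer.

unit clause [-6] forces x6=F; simplify:
  drop 6 from [6, -5, 1] -> [-5, 1]
  satisfied 1 clause(s); 6 remain; assigned so far: [6]
unit clause [-3] forces x3=F; simplify:
  satisfied 1 clause(s); 5 remain; assigned so far: [3, 6]

Answer: 5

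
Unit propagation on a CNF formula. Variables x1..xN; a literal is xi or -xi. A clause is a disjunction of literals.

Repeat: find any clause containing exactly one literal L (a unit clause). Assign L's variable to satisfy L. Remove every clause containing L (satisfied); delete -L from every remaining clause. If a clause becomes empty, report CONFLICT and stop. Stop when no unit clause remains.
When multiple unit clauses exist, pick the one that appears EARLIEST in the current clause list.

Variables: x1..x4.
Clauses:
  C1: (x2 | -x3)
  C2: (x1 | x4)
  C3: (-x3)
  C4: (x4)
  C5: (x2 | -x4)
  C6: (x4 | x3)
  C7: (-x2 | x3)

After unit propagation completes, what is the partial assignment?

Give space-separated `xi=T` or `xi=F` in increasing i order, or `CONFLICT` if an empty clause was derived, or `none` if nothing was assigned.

Answer: CONFLICT

Derivation:
unit clause [-3] forces x3=F; simplify:
  drop 3 from [4, 3] -> [4]
  drop 3 from [-2, 3] -> [-2]
  satisfied 2 clause(s); 5 remain; assigned so far: [3]
unit clause [4] forces x4=T; simplify:
  drop -4 from [2, -4] -> [2]
  satisfied 3 clause(s); 2 remain; assigned so far: [3, 4]
unit clause [2] forces x2=T; simplify:
  drop -2 from [-2] -> [] (empty!)
  satisfied 1 clause(s); 1 remain; assigned so far: [2, 3, 4]
CONFLICT (empty clause)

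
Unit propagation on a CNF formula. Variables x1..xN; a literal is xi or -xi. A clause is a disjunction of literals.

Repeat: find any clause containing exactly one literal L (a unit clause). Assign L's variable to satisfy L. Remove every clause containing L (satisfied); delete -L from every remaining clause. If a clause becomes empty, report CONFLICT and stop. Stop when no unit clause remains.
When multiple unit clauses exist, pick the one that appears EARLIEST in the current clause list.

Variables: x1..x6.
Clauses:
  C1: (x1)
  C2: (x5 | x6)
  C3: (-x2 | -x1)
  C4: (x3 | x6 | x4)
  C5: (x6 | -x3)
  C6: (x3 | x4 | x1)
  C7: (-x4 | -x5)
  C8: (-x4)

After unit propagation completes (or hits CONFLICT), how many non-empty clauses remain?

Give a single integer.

unit clause [1] forces x1=T; simplify:
  drop -1 from [-2, -1] -> [-2]
  satisfied 2 clause(s); 6 remain; assigned so far: [1]
unit clause [-2] forces x2=F; simplify:
  satisfied 1 clause(s); 5 remain; assigned so far: [1, 2]
unit clause [-4] forces x4=F; simplify:
  drop 4 from [3, 6, 4] -> [3, 6]
  satisfied 2 clause(s); 3 remain; assigned so far: [1, 2, 4]

Answer: 3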